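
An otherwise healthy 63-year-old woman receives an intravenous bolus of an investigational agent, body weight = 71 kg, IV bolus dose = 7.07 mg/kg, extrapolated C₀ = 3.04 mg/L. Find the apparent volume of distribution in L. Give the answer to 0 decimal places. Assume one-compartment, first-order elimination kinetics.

Dose = 7.07 × 71 = 502.0 mg
Vd = Dose / C₀ = 502.0 / 3.04 = 165.1 L

165 L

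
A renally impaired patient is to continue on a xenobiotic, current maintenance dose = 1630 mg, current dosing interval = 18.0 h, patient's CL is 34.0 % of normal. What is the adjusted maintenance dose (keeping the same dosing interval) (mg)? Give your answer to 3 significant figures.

554 mg

To keep the same average steady-state level, dosing rate must scale with clearance.
CL ratio = 34.0 / 100 = 0.3400
New dose (same interval) = 1630 × 0.3400 = 554.2 mg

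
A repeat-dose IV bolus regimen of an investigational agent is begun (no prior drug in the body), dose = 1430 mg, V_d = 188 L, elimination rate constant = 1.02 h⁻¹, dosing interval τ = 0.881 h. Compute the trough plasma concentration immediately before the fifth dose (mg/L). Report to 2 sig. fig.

C₀ per dose = Dose / Vd = 1430 / 188 = 7.606 mg/L
Fraction remaining after one interval: r = e^(−kτ) = e^(−1.020 × 0.881) = 0.4071
Before dose 5, 4 doses have been given (aged 1τ, 2τ, 3τ, 4τ).
C_trough = C₀ × (r + r² + … + r^4) = C₀ × r(1−r^4)/(1−r)
        = 7.606 × 0.4071 × (1 − 0.02747) / (1 − 0.4071) = 5.079 mg/L

5.1 mg/L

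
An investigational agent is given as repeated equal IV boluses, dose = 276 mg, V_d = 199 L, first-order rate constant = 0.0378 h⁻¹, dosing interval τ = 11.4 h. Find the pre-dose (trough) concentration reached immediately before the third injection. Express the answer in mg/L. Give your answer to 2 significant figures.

C₀ per dose = Dose / Vd = 276 / 199 = 1.387 mg/L
Fraction remaining after one interval: r = e^(−kτ) = e^(−0.03780 × 11.4) = 0.6499
Before dose 3, 2 doses have been given (aged 1τ, 2τ).
C_trough = C₀ × (r + r²) = 1.387 × (0.6499 + 0.4224) = 1.487 mg/L

1.5 mg/L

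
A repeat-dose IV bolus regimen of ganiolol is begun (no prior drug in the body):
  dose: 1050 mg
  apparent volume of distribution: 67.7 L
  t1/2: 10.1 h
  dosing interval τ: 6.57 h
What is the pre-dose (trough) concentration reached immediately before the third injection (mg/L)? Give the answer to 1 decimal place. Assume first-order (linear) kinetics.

C₀ per dose = Dose / Vd = 1050 / 67.7 = 15.51 mg/L
k = ln2 / t½ = 0.693147 / 10.1 = 0.06863 h⁻¹
Fraction remaining after one interval: r = e^(−kτ) = e^(−0.06863 × 6.57) = 0.6371
Before dose 3, 2 doses have been given (aged 1τ, 2τ).
C_trough = C₀ × (r + r²) = 15.51 × (0.6371 + 0.4059) = 16.18 mg/L

16.2 mg/L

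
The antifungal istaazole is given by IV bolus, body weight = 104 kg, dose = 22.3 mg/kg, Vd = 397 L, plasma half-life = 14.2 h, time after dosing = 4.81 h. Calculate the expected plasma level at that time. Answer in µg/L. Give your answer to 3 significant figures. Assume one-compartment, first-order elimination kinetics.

4620 µg/L

Total dose = 22.3 × 104 = 2319 mg
C₀ = Dose / Vd = 2319 / 397 = 5.841 mg/L
k = ln2 / t½ = 0.693147 / 14.2 = 0.04881 h⁻¹
C = C₀ · e^(−k·t) = 5.841 × e^(−0.04881 × 4.81)
  = 5.841 × 0.7907 = 4.618 mg/L
Convert: 4.618 mg/L × 1000 = 4618 µg/L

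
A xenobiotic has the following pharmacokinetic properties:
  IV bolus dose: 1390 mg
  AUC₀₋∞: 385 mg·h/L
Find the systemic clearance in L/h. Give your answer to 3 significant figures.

CL = Dose / AUC = 1390 / 385 = 3.610 L/h

3.61 L/h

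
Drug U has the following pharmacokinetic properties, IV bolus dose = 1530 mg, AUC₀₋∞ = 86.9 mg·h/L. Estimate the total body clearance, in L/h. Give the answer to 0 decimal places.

18 L/h

CL = Dose / AUC = 1530 / 86.9 = 17.61 L/h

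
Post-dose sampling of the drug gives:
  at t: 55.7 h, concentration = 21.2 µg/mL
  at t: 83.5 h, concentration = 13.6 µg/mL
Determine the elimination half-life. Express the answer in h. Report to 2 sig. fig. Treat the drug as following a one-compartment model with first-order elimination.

k = ln(C₁/C₂) / (t₂ − t₁) = ln(21.2/13.6) / (83.5 − 55.7)
  = 0.4439 / 27.80 = 0.01597 h⁻¹
t½ = ln2 / k = 0.693147 / 0.01597 = 43.40 h

43 h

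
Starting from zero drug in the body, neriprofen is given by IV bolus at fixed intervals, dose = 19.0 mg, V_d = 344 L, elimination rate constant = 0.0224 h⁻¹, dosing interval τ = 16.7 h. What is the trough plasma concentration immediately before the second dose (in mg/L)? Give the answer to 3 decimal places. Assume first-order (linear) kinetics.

C₀ per dose = Dose / Vd = 19.0 / 344 = 0.05523 mg/L
Fraction remaining after one interval: r = e^(−kτ) = e^(−0.02240 × 16.7) = 0.6879
Before dose 2, 1 dose has been given (aged 1τ).
C_trough = C₀ × r = 0.05523 × 0.6879 = 0.03799 mg/L

0.038 mg/L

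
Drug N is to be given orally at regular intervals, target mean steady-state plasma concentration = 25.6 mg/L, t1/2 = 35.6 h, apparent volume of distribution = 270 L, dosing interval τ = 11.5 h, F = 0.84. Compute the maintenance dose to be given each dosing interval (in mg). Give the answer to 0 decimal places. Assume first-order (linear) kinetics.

k = ln2 / t½ = 0.693147 / 35.6 = 0.01947 h⁻¹
CL = k × Vd = 0.01947 × 270 = 5.257 L/h
At steady state, F × (Dose/τ) = Css × CL.
Dose = Css × CL × τ / F = 25.6 × 5.257 × 11.5 / 0.84 = 1842 mg

1842 mg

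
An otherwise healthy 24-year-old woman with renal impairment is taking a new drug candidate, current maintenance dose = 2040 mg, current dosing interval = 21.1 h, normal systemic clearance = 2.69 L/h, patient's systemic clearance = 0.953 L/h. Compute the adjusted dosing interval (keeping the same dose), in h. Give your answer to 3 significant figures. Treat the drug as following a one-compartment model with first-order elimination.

To keep the same average steady-state level, dosing rate must scale with clearance.
CL ratio = 0.953 / 2.69 = 0.3543
New interval (same dose) = 21.1 / 0.3543 = 59.55 h

59.6 h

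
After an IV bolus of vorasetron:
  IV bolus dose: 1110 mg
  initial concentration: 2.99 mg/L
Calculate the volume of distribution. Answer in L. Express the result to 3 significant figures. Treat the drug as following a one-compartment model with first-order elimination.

Vd = Dose / C₀ = 1110 / 2.99 = 371.2 L

371 L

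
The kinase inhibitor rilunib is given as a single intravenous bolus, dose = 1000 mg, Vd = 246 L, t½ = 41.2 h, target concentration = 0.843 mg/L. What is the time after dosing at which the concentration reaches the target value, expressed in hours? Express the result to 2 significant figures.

C₀ = Dose / Vd = 1000 / 246 = 4.065 mg/L
k = ln2 / t½ = 0.693147 / 41.2 = 0.01682 h⁻¹
t = ln(C₀ / C) / k = ln(4.065 / 0.843) / 0.01682
  = ln(4.822) / 0.01682 = 1.573 / 0.01682 = 93.52 h

94 h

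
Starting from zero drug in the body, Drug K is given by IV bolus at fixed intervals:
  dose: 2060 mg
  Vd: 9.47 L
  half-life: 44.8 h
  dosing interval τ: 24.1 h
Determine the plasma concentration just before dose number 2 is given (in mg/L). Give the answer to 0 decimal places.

C₀ per dose = Dose / Vd = 2060 / 9.47 = 217.5 mg/L
k = ln2 / t½ = 0.693147 / 44.8 = 0.01547 h⁻¹
Fraction remaining after one interval: r = e^(−kτ) = e^(−0.01547 × 24.1) = 0.6888
Before dose 2, 1 dose has been given (aged 1τ).
C_trough = C₀ × r = 217.5 × 0.6888 = 149.8 mg/L

150 mg/L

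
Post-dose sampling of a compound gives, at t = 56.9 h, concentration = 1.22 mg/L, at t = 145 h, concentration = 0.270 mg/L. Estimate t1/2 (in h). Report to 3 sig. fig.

40.5 h

k = ln(C₁/C₂) / (t₂ − t₁) = ln(1.22/0.270) / (145 − 56.9)
  = 1.508 / 88.10 = 0.01712 h⁻¹
t½ = ln2 / k = 0.693147 / 0.01712 = 40.49 h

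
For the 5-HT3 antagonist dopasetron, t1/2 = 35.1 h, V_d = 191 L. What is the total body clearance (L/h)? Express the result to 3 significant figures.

k = ln2 / t½ = 0.693147 / 35.1 = 0.01975 h⁻¹
CL = k × Vd = 0.01975 × 191 = 3.772 L/h

3.77 L/h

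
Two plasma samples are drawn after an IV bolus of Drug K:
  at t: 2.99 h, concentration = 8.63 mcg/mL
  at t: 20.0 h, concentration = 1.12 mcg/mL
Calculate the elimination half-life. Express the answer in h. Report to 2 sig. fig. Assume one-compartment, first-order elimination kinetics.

k = ln(C₁/C₂) / (t₂ − t₁) = ln(8.63/1.12) / (20.0 − 2.99)
  = 2.042 / 17.01 = 0.1200 h⁻¹
t½ = ln2 / k = 0.693147 / 0.1200 = 5.776 h

5.8 h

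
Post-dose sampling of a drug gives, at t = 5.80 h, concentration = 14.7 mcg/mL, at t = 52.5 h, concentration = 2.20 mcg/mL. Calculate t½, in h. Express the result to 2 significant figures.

17 h

k = ln(C₁/C₂) / (t₂ − t₁) = ln(14.7/2.20) / (52.5 − 5.80)
  = 1.899 / 46.70 = 0.04066 h⁻¹
t½ = ln2 / k = 0.693147 / 0.04066 = 17.05 h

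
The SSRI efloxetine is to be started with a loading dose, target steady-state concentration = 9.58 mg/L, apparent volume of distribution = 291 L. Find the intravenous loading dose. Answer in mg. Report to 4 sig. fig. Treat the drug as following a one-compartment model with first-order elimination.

2788 mg

LD = Css × Vd = 9.58 × 291 = 2788 mg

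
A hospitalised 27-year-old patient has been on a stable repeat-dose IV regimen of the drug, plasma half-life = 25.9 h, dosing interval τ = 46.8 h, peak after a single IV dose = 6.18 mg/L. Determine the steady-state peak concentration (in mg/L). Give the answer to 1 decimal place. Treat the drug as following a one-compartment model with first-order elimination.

k = ln2 / t½ = 0.693147 / 25.9 = 0.02676 h⁻¹
e^(−kτ) = e^(−0.02676 × 46.8) = 0.2858
Accumulation ratio R = 1 / (1 − e^(−kτ)) = 1 / (1 − 0.2858) = 1.400
Steady-state peak = C₀ × R = 6.18 × 1.400 = 8.652 mg/L

8.7 mg/L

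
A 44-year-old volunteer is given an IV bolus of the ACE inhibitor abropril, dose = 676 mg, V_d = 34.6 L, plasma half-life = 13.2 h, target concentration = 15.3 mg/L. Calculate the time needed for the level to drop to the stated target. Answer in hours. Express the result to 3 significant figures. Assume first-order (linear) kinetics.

4.66 h

C₀ = Dose / Vd = 676.0 / 34.6 = 19.54 mg/L
k = ln2 / t½ = 0.693147 / 13.2 = 0.05251 h⁻¹
t = ln(C₀ / C) / k = ln(19.54 / 15.3) / 0.05251
  = ln(1.277) / 0.05251 = 0.2445 / 0.05251 = 4.656 h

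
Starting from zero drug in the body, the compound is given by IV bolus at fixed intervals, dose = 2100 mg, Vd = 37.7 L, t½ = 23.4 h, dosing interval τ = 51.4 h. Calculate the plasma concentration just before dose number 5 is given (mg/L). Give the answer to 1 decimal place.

15.5 mg/L

C₀ per dose = Dose / Vd = 2100 / 37.7 = 55.70 mg/L
k = ln2 / t½ = 0.693147 / 23.4 = 0.02962 h⁻¹
Fraction remaining after one interval: r = e^(−kτ) = e^(−0.02962 × 51.4) = 0.2182
Before dose 5, 4 doses have been given (aged 1τ, 2τ, 3τ, 4τ).
C_trough = C₀ × (r + r² + … + r^4) = C₀ × r(1−r^4)/(1−r)
        = 55.70 × 0.2182 × (1 − 0.002267) / (1 − 0.2182) = 15.51 mg/L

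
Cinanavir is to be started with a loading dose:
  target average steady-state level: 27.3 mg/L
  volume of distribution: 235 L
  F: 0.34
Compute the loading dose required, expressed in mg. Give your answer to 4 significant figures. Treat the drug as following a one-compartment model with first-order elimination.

18870 mg

LD = Css × Vd / F = 27.3 × 235 / 0.34 = 18870 mg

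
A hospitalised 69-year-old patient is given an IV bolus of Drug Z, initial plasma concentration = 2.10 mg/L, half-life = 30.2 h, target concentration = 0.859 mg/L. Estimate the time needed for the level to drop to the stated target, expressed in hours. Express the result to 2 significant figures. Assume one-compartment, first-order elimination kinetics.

39 h

k = ln2 / t½ = 0.693147 / 30.2 = 0.02295 h⁻¹
t = ln(C₀ / C) / k = ln(2.100 / 0.859) / 0.02295
  = ln(2.445) / 0.02295 = 0.8940 / 0.02295 = 38.95 h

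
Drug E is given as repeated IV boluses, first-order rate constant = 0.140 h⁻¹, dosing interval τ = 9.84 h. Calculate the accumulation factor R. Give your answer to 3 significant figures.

e^(−kτ) = e^(−0.1400 × 9.84) = 0.2522
Accumulation ratio R = 1 / (1 − e^(−kτ)) = 1 / (1 − 0.2522) = 1.337

1.34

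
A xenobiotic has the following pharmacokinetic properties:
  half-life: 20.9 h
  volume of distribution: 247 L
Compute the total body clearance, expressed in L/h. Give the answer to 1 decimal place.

k = ln2 / t½ = 0.693147 / 20.9 = 0.03316 h⁻¹
CL = k × Vd = 0.03316 × 247 = 8.191 L/h

8.2 L/h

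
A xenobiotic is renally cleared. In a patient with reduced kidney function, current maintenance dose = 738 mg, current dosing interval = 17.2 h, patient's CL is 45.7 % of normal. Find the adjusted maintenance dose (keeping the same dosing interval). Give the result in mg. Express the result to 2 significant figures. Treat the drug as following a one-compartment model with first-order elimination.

To keep the same average steady-state level, dosing rate must scale with clearance.
CL ratio = 45.7 / 100 = 0.4570
New dose (same interval) = 738 × 0.4570 = 337.3 mg

340 mg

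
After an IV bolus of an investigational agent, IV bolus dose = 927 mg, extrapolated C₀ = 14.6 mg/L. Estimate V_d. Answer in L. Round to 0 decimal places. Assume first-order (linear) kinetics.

Vd = Dose / C₀ = 927.0 / 14.6 = 63.49 L

63 L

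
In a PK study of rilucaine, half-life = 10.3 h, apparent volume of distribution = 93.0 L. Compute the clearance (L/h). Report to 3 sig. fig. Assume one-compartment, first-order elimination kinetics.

k = ln2 / t½ = 0.693147 / 10.3 = 0.06730 h⁻¹
CL = k × Vd = 0.06730 × 93.0 = 6.259 L/h

6.26 L/h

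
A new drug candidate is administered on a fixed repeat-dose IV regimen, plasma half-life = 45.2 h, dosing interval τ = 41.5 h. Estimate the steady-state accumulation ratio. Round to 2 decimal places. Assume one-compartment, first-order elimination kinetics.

2.12

k = ln2 / t½ = 0.693147 / 45.2 = 0.01534 h⁻¹
e^(−kτ) = e^(−0.01534 × 41.5) = 0.5291
Accumulation ratio R = 1 / (1 − e^(−kτ)) = 1 / (1 − 0.5291) = 2.124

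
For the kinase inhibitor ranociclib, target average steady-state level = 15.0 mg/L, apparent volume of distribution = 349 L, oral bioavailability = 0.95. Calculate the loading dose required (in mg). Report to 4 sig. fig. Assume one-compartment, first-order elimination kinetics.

5511 mg

LD = Css × Vd / F = 15.0 × 349 / 0.95 = 5511 mg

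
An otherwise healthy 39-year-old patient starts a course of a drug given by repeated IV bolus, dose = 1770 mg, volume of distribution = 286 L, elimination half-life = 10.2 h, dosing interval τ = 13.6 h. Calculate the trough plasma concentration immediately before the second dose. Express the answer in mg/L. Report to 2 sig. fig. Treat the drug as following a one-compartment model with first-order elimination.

C₀ per dose = Dose / Vd = 1770 / 286 = 6.189 mg/L
k = ln2 / t½ = 0.693147 / 10.2 = 0.06796 h⁻¹
Fraction remaining after one interval: r = e^(−kτ) = e^(−0.06796 × 13.6) = 0.3968
Before dose 2, 1 dose has been given (aged 1τ).
C_trough = C₀ × r = 6.189 × 0.3968 = 2.456 mg/L

2.5 mg/L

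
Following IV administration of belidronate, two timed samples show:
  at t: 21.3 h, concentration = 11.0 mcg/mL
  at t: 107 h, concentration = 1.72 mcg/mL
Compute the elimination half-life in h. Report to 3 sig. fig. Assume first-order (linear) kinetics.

k = ln(C₁/C₂) / (t₂ − t₁) = ln(11.0/1.72) / (107 − 21.3)
  = 1.856 / 85.70 = 0.02166 h⁻¹
t½ = ln2 / k = 0.693147 / 0.02166 = 32.00 h

32.0 h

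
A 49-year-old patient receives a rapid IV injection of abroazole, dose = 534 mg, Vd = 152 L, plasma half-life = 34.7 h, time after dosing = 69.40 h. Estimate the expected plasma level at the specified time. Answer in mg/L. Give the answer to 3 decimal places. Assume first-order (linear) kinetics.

0.878 mg/L

C₀ = Dose / Vd = 534.0 / 152 = 3.513 mg/L
k = ln2 / t½ = 0.693147 / 34.7 = 0.01998 h⁻¹
t / t½ = 69.40 / 34.7 = 2 half-lives
C = C₀ × (1/2)^2 = 3.513 × 0.2500 = 0.8783 mg/L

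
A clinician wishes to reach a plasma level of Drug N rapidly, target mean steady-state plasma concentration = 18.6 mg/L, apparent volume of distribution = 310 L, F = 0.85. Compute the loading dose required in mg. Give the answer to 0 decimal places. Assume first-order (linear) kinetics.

6784 mg

LD = Css × Vd / F = 18.6 × 310 / 0.85 = 6784 mg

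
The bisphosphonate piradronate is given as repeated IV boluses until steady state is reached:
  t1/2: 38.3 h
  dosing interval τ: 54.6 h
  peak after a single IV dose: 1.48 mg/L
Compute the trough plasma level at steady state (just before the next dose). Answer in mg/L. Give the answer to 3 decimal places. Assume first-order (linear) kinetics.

k = ln2 / t½ = 0.693147 / 38.3 = 0.01810 h⁻¹
e^(−kτ) = e^(−0.01810 × 54.6) = 0.3722
Accumulation ratio R = 1 / (1 − e^(−kτ)) = 1 / (1 − 0.3722) = 1.593
Steady-state trough = C₀ × R × e^(−kτ) = 1.48 × 1.593 × 0.3722 = 0.8775 mg/L

0.878 mg/L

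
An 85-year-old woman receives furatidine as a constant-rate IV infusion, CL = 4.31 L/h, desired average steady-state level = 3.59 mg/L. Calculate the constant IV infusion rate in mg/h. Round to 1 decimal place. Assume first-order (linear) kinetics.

At steady state, infusion rate R₀ = Css × CL = 3.59 × 4.310 = 15.47 mg/h

15.5 mg/h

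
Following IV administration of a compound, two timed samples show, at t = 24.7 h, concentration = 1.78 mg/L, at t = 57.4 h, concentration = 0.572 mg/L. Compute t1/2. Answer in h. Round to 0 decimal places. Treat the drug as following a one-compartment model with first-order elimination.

20 h

k = ln(C₁/C₂) / (t₂ − t₁) = ln(1.78/0.572) / (57.4 − 24.7)
  = 1.135 / 32.70 = 0.03471 h⁻¹
t½ = ln2 / k = 0.693147 / 0.03471 = 19.97 h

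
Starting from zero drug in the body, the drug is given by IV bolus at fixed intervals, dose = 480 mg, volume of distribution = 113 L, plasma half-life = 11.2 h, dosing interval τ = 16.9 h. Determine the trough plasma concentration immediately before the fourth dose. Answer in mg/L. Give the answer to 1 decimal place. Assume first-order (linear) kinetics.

C₀ per dose = Dose / Vd = 480 / 113 = 4.248 mg/L
k = ln2 / t½ = 0.693147 / 11.2 = 0.06189 h⁻¹
Fraction remaining after one interval: r = e^(−kτ) = e^(−0.06189 × 16.9) = 0.3514
Before dose 4, 3 doses have been given (aged 1τ, 2τ, 3τ).
C_trough = C₀ × (r + r² + … + r^3) = C₀ × r(1−r^3)/(1−r)
        = 4.248 × 0.3514 × (1 − 0.04339) / (1 − 0.3514) = 2.202 mg/L

2.2 mg/L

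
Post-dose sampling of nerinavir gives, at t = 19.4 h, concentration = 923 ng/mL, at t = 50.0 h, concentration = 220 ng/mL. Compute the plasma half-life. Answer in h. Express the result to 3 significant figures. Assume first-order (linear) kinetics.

k = ln(C₁/C₂) / (t₂ − t₁) = ln(923/220) / (50.0 − 19.4)
  = 1.434 / 30.60 = 0.04686 h⁻¹
t½ = ln2 / k = 0.693147 / 0.04686 = 14.79 h

14.8 h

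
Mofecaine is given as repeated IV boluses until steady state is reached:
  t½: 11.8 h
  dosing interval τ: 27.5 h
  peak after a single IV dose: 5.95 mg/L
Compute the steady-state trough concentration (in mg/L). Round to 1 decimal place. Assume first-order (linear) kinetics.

1.5 mg/L

k = ln2 / t½ = 0.693147 / 11.8 = 0.05874 h⁻¹
e^(−kτ) = e^(−0.05874 × 27.5) = 0.1988
Accumulation ratio R = 1 / (1 − e^(−kτ)) = 1 / (1 − 0.1988) = 1.248
Steady-state trough = C₀ × R × e^(−kτ) = 5.95 × 1.248 × 0.1988 = 1.476 mg/L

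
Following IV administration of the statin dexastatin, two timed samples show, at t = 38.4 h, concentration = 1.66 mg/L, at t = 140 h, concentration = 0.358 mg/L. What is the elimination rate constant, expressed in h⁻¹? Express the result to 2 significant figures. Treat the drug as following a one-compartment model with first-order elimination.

0.015 h⁻¹

k = ln(C₁/C₂) / (t₂ − t₁) = ln(1.66/0.358) / (140 − 38.4)
  = 1.534 / 101.6 = 0.01510 h⁻¹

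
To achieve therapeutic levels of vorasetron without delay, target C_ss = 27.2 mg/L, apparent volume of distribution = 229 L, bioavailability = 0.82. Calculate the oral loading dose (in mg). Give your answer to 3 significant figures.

LD = Css × Vd / F = 27.2 × 229 / 0.82 = 7596 mg

7600 mg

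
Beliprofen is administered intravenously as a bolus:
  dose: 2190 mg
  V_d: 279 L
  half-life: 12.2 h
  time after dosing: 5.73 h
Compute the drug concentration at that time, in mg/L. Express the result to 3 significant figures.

C₀ = Dose / Vd = 2190 / 279 = 7.849 mg/L
k = ln2 / t½ = 0.693147 / 12.2 = 0.05682 h⁻¹
C = C₀ · e^(−k·t) = 7.849 × e^(−0.05682 × 5.73)
  = 7.849 × 0.7221 = 5.668 mg/L

5.67 mg/L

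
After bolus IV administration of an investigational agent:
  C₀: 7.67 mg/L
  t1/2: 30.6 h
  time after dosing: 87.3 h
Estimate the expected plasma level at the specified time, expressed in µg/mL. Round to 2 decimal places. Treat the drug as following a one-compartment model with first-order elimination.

1.06 µg/mL

k = ln2 / t½ = 0.693147 / 30.6 = 0.02265 h⁻¹
C = C₀ · e^(−k·t) = 7.670 × e^(−0.02265 × 87.3)
  = 7.670 × 0.1384 = 1.062 mg/L
(1.062 mg/L = 1.062 µg/mL)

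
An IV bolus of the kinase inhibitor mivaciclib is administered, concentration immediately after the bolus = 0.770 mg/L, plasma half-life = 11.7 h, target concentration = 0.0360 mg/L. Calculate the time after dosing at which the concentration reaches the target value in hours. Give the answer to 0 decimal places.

k = ln2 / t½ = 0.693147 / 11.7 = 0.05924 h⁻¹
t = ln(C₀ / C) / k = ln(0.7700 / 0.0360) / 0.05924
  = ln(21.39) / 0.05924 = 3.063 / 0.05924 = 51.70 h

52 h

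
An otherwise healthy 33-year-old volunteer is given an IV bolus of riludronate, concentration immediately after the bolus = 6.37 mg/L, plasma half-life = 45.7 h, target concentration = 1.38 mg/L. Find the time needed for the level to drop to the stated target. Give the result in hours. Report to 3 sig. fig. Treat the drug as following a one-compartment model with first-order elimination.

k = ln2 / t½ = 0.693147 / 45.7 = 0.01517 h⁻¹
t = ln(C₀ / C) / k = ln(6.370 / 1.38) / 0.01517
  = ln(4.616) / 0.01517 = 1.530 / 0.01517 = 100.9 h

101 h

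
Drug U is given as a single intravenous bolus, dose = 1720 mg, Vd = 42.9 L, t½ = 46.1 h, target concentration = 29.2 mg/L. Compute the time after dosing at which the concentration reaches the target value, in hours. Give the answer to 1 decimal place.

21.1 h

C₀ = Dose / Vd = 1720 / 42.9 = 40.09 mg/L
k = ln2 / t½ = 0.693147 / 46.1 = 0.01504 h⁻¹
t = ln(C₀ / C) / k = ln(40.09 / 29.2) / 0.01504
  = ln(1.373) / 0.01504 = 0.3170 / 0.01504 = 21.08 h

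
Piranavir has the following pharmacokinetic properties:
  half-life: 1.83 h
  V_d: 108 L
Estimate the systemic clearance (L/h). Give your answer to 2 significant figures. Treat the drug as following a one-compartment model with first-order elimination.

k = ln2 / t½ = 0.693147 / 1.83 = 0.3788 h⁻¹
CL = k × Vd = 0.3788 × 108 = 40.91 L/h

41 L/h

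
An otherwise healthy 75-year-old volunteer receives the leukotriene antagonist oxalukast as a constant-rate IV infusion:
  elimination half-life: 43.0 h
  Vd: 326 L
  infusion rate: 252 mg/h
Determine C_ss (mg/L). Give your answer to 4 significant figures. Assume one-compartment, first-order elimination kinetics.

k = ln2 / t½ = 0.693147 / 43.0 = 0.01612 h⁻¹
CL = k × Vd = 0.01612 × 326 = 5.255 L/h
At steady state Css = R₀ / CL = 252 / 5.255 = 47.95 mg/L

47.95 mg/L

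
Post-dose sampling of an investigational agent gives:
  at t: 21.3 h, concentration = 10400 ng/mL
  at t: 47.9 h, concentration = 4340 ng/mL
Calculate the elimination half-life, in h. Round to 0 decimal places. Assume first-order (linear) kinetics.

k = ln(C₁/C₂) / (t₂ − t₁) = ln(10400/4340) / (47.9 − 21.3)
  = 0.8739 / 26.60 = 0.03285 h⁻¹
t½ = ln2 / k = 0.693147 / 0.03285 = 21.10 h

21 h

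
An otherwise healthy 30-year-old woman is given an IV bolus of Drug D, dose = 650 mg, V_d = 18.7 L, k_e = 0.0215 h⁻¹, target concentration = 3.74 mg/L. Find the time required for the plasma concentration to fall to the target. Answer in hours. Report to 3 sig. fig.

C₀ = Dose / Vd = 650.0 / 18.7 = 34.76 mg/L
t = ln(C₀ / C) / k = ln(34.76 / 3.74) / 0.02150
  = ln(9.294) / 0.02150 = 2.229 / 0.02150 = 103.7 h

104 h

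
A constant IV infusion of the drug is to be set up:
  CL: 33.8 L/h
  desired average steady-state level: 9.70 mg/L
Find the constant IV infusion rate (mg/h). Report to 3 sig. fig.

At steady state, infusion rate R₀ = Css × CL = 9.70 × 33.80 = 327.9 mg/h

328 mg/h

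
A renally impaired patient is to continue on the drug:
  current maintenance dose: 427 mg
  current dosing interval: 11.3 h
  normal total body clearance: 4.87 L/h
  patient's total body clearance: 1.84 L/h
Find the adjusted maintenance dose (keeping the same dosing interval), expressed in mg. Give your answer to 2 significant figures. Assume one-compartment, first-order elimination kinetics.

160 mg

To keep the same average steady-state level, dosing rate must scale with clearance.
CL ratio = 1.84 / 4.87 = 0.3778
New dose (same interval) = 427 × 0.3778 = 161.3 mg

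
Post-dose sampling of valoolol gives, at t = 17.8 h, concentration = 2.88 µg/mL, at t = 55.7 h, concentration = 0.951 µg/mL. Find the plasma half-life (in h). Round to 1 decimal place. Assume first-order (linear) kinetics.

23.7 h

k = ln(C₁/C₂) / (t₂ − t₁) = ln(2.88/0.951) / (55.7 − 17.8)
  = 1.108 / 37.90 = 0.02923 h⁻¹
t½ = ln2 / k = 0.693147 / 0.02923 = 23.71 h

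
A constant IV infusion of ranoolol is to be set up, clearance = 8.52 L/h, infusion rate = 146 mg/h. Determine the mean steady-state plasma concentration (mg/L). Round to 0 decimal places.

17 mg/L

At steady state Css = R₀ / CL = 146 / 8.520 = 17.14 mg/L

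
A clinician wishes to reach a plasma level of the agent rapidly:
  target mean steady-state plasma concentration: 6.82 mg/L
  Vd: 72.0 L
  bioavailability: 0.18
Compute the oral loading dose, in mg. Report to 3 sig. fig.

2730 mg

LD = Css × Vd / F = 6.82 × 72.0 / 0.18 = 2728 mg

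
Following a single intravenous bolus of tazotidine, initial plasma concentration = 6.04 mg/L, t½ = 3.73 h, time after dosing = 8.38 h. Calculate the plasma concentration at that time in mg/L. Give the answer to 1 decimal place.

1.3 mg/L

k = ln2 / t½ = 0.693147 / 3.73 = 0.1858 h⁻¹
C = C₀ · e^(−k·t) = 6.040 × e^(−0.1858 × 8.38)
  = 6.040 × 0.2108 = 1.273 mg/L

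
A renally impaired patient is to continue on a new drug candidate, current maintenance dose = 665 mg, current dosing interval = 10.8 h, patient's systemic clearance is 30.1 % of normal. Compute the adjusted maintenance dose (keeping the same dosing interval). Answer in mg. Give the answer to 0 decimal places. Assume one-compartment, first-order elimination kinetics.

To keep the same average steady-state level, dosing rate must scale with clearance.
CL ratio = 30.1 / 100 = 0.3010
New dose (same interval) = 665 × 0.3010 = 200.2 mg

200 mg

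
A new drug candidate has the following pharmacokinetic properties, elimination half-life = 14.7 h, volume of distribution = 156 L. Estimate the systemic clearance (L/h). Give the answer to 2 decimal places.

k = ln2 / t½ = 0.693147 / 14.7 = 0.04715 h⁻¹
CL = k × Vd = 0.04715 × 156 = 7.355 L/h

7.36 L/h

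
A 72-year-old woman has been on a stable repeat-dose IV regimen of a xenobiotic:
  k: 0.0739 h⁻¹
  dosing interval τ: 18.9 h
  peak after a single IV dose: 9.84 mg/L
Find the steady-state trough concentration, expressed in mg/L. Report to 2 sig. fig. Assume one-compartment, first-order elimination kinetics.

3.2 mg/L

e^(−kτ) = e^(−0.07390 × 18.9) = 0.2474
Accumulation ratio R = 1 / (1 − e^(−kτ)) = 1 / (1 − 0.2474) = 1.329
Steady-state trough = C₀ × R × e^(−kτ) = 9.84 × 1.329 × 0.2474 = 3.235 mg/L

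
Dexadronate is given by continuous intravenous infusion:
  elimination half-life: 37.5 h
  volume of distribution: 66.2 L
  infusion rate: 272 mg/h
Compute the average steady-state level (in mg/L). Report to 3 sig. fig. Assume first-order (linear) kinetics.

k = ln2 / t½ = 0.693147 / 37.5 = 0.01848 h⁻¹
CL = k × Vd = 0.01848 × 66.2 = 1.223 L/h
At steady state Css = R₀ / CL = 272 / 1.223 = 222.4 mg/L

222 mg/L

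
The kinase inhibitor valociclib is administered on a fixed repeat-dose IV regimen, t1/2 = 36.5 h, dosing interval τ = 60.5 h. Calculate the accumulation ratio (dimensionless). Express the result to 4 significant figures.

1.464

k = ln2 / t½ = 0.693147 / 36.5 = 0.01899 h⁻¹
e^(−kτ) = e^(−0.01899 × 60.5) = 0.3170
Accumulation ratio R = 1 / (1 − e^(−kτ)) = 1 / (1 − 0.3170) = 1.464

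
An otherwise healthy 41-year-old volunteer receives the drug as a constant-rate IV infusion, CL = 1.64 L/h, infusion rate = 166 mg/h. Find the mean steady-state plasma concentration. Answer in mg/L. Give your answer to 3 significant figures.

At steady state Css = R₀ / CL = 166 / 1.640 = 101.2 mg/L

101 mg/L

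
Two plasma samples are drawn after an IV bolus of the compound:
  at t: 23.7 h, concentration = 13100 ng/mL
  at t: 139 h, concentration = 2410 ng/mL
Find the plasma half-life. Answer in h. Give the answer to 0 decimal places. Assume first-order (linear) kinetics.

47 h

k = ln(C₁/C₂) / (t₂ − t₁) = ln(13100/2410) / (139 − 23.7)
  = 1.693 / 115.3 = 0.01468 h⁻¹
t½ = ln2 / k = 0.693147 / 0.01468 = 47.22 h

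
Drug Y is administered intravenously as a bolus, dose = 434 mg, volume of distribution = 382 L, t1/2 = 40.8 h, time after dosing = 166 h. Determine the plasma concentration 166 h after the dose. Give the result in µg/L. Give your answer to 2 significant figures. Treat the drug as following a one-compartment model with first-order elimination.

C₀ = Dose / Vd = 434.0 / 382 = 1.136 mg/L
k = ln2 / t½ = 0.693147 / 40.8 = 0.01699 h⁻¹
C = C₀ · e^(−k·t) = 1.136 × e^(−0.01699 × 166)
  = 1.136 × 0.05959 = 0.06769 mg/L
Convert: 0.06769 mg/L × 1000 = 67.69 µg/L

68 µg/L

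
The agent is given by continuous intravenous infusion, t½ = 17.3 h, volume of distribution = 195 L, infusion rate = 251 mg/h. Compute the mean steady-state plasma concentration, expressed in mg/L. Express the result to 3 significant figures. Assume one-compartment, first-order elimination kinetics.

32.1 mg/L

k = ln2 / t½ = 0.693147 / 17.3 = 0.04007 h⁻¹
CL = k × Vd = 0.04007 × 195 = 7.814 L/h
At steady state Css = R₀ / CL = 251 / 7.814 = 32.12 mg/L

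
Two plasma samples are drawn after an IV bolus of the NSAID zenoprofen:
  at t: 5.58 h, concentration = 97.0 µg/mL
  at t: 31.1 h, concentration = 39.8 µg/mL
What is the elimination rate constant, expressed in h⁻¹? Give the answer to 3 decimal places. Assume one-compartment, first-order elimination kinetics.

0.035 h⁻¹

k = ln(C₁/C₂) / (t₂ − t₁) = ln(97.0/39.8) / (31.1 − 5.58)
  = 0.8908 / 25.52 = 0.03491 h⁻¹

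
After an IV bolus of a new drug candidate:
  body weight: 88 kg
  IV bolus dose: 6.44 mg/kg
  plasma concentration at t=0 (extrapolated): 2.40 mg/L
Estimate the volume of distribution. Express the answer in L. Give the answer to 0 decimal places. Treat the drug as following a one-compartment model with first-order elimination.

236 L

Dose = 6.44 × 88 = 566.7 mg
Vd = Dose / C₀ = 566.7 / 2.40 = 236.1 L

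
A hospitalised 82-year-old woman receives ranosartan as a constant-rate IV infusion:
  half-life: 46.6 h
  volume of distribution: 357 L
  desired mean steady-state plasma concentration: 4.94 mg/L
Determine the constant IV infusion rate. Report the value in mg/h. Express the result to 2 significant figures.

k = ln2 / t½ = 0.693147 / 46.6 = 0.01487 h⁻¹
CL = k × Vd = 0.01487 × 357 = 5.309 L/h
At steady state, infusion rate R₀ = Css × CL = 4.94 × 5.309 = 26.23 mg/h

26 mg/h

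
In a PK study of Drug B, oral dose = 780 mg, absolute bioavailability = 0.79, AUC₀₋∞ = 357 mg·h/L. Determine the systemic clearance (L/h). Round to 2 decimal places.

1.73 L/h

CL = F·Dose / AUC = 0.79 × 780 / 357 = 1.726 L/h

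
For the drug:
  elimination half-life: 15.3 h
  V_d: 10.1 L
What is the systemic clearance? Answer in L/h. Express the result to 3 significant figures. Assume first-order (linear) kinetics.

k = ln2 / t½ = 0.693147 / 15.3 = 0.04530 h⁻¹
CL = k × Vd = 0.04530 × 10.1 = 0.4575 L/h

0.458 L/h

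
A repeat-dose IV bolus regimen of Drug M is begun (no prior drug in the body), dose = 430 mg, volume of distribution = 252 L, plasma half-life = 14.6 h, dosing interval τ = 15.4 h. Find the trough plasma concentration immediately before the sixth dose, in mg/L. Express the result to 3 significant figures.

C₀ per dose = Dose / Vd = 430 / 252 = 1.706 mg/L
k = ln2 / t½ = 0.693147 / 14.6 = 0.04748 h⁻¹
Fraction remaining after one interval: r = e^(−kτ) = e^(−0.04748 × 15.4) = 0.4813
Before dose 6, 5 doses have been given (aged 1τ, 2τ, 3τ, 4τ, 5τ).
C_trough = C₀ × (r + r² + … + r^5) = C₀ × r(1−r^5)/(1−r)
        = 1.706 × 0.4813 × (1 − 0.02583) / (1 − 0.4813) = 1.542 mg/L

1.54 mg/L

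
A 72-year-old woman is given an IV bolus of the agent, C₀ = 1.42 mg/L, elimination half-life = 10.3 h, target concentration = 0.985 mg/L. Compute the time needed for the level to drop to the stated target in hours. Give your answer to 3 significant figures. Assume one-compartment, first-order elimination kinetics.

k = ln2 / t½ = 0.693147 / 10.3 = 0.06730 h⁻¹
t = ln(C₀ / C) / k = ln(1.420 / 0.985) / 0.06730
  = ln(1.442) / 0.06730 = 0.3660 / 0.06730 = 5.438 h

5.44 h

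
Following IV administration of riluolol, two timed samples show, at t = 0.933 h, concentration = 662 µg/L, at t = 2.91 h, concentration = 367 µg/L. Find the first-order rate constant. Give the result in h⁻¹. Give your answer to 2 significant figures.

k = ln(C₁/C₂) / (t₂ − t₁) = ln(662/367) / (2.91 − 0.933)
  = 0.5899 / 1.977 = 0.2984 h⁻¹

0.30 h⁻¹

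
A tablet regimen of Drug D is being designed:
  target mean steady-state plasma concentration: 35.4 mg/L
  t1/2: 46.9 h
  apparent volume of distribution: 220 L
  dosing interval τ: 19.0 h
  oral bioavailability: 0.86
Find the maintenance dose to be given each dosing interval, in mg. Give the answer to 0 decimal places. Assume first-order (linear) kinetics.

2543 mg

k = ln2 / t½ = 0.693147 / 46.9 = 0.01478 h⁻¹
CL = k × Vd = 0.01478 × 220 = 3.252 L/h
At steady state, F × (Dose/τ) = Css × CL.
Dose = Css × CL × τ / F = 35.4 × 3.252 × 19.0 / 0.86 = 2543 mg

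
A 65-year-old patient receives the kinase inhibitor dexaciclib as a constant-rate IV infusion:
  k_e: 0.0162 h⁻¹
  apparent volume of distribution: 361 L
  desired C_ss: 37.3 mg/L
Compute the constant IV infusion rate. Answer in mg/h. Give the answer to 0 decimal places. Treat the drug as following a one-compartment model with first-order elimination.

218 mg/h

CL = k × Vd = 0.01620 × 361 = 5.848 L/h
At steady state, infusion rate R₀ = Css × CL = 37.3 × 5.848 = 218.1 mg/h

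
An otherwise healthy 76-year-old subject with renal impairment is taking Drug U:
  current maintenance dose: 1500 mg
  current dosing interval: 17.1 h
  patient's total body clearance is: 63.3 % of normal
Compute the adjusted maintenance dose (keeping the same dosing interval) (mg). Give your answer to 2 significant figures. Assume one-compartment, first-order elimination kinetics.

950 mg

To keep the same average steady-state level, dosing rate must scale with clearance.
CL ratio = 63.3 / 100 = 0.6330
New dose (same interval) = 1500 × 0.6330 = 949.5 mg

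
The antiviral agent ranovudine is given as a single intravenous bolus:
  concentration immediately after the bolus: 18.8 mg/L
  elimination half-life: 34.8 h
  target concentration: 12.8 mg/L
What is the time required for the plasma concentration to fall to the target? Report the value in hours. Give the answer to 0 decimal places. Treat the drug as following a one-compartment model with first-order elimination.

19 h

k = ln2 / t½ = 0.693147 / 34.8 = 0.01992 h⁻¹
t = ln(C₀ / C) / k = ln(18.80 / 12.8) / 0.01992
  = ln(1.469) / 0.01992 = 0.3846 / 0.01992 = 19.31 h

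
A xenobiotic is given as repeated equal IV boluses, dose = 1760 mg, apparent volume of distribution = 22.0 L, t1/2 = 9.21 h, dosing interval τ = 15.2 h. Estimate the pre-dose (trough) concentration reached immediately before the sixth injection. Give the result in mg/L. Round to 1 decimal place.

C₀ per dose = Dose / Vd = 1760 / 22.0 = 80.00 mg/L
k = ln2 / t½ = 0.693147 / 9.21 = 0.07526 h⁻¹
Fraction remaining after one interval: r = e^(−kτ) = e^(−0.07526 × 15.2) = 0.3186
Before dose 6, 5 doses have been given (aged 1τ, 2τ, 3τ, 4τ, 5τ).
C_trough = C₀ × (r + r² + … + r^5) = C₀ × r(1−r^5)/(1−r)
        = 80.00 × 0.3186 × (1 − 0.003283) / (1 − 0.3186) = 37.28 mg/L

37.3 mg/L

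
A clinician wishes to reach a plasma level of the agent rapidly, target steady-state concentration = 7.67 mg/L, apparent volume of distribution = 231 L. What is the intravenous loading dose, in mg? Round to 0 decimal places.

1772 mg

LD = Css × Vd = 7.67 × 231 = 1772 mg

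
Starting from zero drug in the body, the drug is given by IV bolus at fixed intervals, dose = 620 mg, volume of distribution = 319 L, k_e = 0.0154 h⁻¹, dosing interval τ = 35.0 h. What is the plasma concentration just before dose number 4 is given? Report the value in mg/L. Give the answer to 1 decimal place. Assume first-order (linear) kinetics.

2.2 mg/L

C₀ per dose = Dose / Vd = 620 / 319 = 1.944 mg/L
Fraction remaining after one interval: r = e^(−kτ) = e^(−0.01540 × 35.0) = 0.5833
Before dose 4, 3 doses have been given (aged 1τ, 2τ, 3τ).
C_trough = C₀ × (r + r² + … + r^3) = C₀ × r(1−r^3)/(1−r)
        = 1.944 × 0.5833 × (1 − 0.1985) / (1 − 0.5833) = 2.181 mg/L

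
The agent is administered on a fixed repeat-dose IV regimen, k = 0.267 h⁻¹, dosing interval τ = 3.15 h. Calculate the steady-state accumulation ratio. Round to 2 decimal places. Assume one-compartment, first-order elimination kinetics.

1.76

e^(−kτ) = e^(−0.2670 × 3.15) = 0.4313
Accumulation ratio R = 1 / (1 − e^(−kτ)) = 1 / (1 − 0.4313) = 1.758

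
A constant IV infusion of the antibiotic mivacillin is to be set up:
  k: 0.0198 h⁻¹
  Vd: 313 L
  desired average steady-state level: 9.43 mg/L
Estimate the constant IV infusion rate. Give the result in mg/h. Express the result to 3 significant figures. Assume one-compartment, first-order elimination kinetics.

58.4 mg/h

CL = k × Vd = 0.01980 × 313 = 6.197 L/h
At steady state, infusion rate R₀ = Css × CL = 9.43 × 6.197 = 58.44 mg/h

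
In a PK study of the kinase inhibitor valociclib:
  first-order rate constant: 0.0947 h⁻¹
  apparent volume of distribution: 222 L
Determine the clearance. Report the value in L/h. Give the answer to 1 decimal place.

21.0 L/h

CL = k × Vd = 0.0947 × 222 = 21.02 L/h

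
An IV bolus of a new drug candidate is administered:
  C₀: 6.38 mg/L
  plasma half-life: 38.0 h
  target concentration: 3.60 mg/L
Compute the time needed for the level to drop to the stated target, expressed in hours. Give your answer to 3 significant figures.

31.4 h

k = ln2 / t½ = 0.693147 / 38.0 = 0.01824 h⁻¹
t = ln(C₀ / C) / k = ln(6.380 / 3.60) / 0.01824
  = ln(1.772) / 0.01824 = 0.5721 / 0.01824 = 31.37 h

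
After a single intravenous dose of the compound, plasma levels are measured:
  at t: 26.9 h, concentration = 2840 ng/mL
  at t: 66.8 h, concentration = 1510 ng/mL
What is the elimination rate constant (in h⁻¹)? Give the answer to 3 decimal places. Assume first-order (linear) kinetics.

k = ln(C₁/C₂) / (t₂ − t₁) = ln(2840/1510) / (66.8 − 26.9)
  = 0.6317 / 39.90 = 0.01583 h⁻¹

0.016 h⁻¹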